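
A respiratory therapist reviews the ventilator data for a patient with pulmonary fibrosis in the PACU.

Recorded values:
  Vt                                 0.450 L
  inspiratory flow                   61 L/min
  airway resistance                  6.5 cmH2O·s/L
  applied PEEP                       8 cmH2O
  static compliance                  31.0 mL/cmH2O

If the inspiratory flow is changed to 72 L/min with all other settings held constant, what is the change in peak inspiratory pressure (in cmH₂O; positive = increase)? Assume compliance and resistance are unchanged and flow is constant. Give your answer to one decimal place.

Flow: 61 L/min ÷ 60 = 1.0167 L/s.
New flow: 72 L/min ÷ 60 = 1.2 L/s.
PIP = Vt/C + R·V̇ + PEEP (constant-flow equation of motion).
Only the resistive term changes: ΔPIP = R × ΔV̇ = 6.5 × (1.2 − 1.0167) = 6.5 × 0.1833 = 1.191 cmH2O.

1.2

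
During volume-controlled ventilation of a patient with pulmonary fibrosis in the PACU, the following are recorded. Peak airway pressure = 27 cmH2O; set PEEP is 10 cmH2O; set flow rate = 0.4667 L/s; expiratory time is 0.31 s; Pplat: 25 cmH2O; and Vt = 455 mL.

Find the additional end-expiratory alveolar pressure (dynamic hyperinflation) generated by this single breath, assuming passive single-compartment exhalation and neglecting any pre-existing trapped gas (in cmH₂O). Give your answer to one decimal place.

R = (PIP − Pplat)/V̇ = (27 − 25) / 0.4667 = 2.0/0.4667 = 4.285 cmH2O·s/L.
C = Vt/(Pplat − PEEP) = 455.0 / (25 − 10) = 455.0/15.0 = 30.333 mL/cmH2O.
τ = R × C = 4.285 × 0.03033 L/cmH2O = 0.13 s.
Fraction remaining = e^(−Te/τ) = e^(−0.31/0.13) = 0.09212; trapped volume = 455.0 × 0.09212 = 41.915 mL.
Additional alveolar pressure from trapping ≈ V_trapped / C = 41.915 / 30.333 = 1.382 cmH2O.

1.4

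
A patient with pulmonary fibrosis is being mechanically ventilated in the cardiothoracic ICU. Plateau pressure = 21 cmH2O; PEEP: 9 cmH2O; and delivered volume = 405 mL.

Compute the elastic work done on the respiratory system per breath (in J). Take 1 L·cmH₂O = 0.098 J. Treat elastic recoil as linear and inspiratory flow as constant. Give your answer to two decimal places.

Elastic work ≈ ½ × (Pplat − PEEP) × Vt = 0.5 × (21 − 9) × 0.405 L = 0.5 × 12.0 × 0.405 = 2.43 L·cmH2O.
× 0.098 J/(L·cmH2O) → 0.2381 J.

0.24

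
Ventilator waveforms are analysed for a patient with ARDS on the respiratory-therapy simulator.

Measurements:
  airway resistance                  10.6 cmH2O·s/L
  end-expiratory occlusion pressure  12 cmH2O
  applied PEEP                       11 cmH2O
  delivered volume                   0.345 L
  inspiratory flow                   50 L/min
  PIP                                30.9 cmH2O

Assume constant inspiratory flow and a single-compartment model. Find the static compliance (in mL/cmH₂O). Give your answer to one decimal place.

34.3

Flow: 50 L/min ÷ 60 = 0.8333 L/s.
Total PEEP = 12 cmH2O (set 11 + intrinsic 1); this is the baseline alveolar pressure.
Equation of motion (constant flow): PIP = Vt/C + R·V̇ + PEEP.
Vt/C = PIP − R·V̇ − PEEP = 30.9 − 10.6×0.8333 − 12 = 30.9 − 8.833 − 12 = 10.067 cmH2O.
C = Vt / 10.067 = 345 / 10.067 = 34.27 mL/cmH2O.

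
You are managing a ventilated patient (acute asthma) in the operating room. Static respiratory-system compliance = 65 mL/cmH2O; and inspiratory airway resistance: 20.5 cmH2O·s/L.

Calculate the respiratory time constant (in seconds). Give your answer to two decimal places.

1.33

τ = R × C = 20.5 × 65 mL/cmH2O = 20.5 × 0.065 L/cmH2O = 1.333 s.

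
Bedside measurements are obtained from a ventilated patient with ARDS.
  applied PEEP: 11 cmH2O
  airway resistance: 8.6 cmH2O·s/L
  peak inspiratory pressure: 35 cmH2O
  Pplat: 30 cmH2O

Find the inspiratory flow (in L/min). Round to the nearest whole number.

35

flow = (PIP − Pplat) / Raw = (35 − 30) / 8.6 = 0.5814 L/s × 60 = 34.884 L/min.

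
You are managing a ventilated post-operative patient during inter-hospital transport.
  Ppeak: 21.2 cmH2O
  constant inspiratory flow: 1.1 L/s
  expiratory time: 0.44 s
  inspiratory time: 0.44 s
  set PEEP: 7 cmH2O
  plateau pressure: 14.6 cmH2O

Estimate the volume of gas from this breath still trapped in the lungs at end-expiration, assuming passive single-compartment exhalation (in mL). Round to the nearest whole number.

153

Vt = flow × Ti = 1.1 L/s × 0.44 s × 1000 mL/L = 484.0 mL.
R = (PIP − Pplat)/V̇ = (21.2 − 14.6) / 1.1 = 6.6/1.1 = 6.0 cmH2O·s/L.
C = Vt/(Pplat − PEEP) = 484.0 / (14.6 − 7) = 484.0/7.6 = 63.684 mL/cmH2O.
τ = R × C = 6.0 × 0.06368 L/cmH2O = 0.3821 s.
Fraction remaining = e^(−Te/τ) = e^(−0.44/0.3821) = 0.3162.
Trapped volume = 484.0 × 0.3162 = 153.04 mL.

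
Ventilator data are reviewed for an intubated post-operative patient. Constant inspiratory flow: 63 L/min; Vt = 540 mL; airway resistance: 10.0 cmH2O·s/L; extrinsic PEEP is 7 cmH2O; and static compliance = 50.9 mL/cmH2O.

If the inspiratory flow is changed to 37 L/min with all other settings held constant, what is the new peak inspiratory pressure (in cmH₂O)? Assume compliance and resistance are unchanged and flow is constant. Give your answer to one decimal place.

23.8

Flow: 63 L/min ÷ 60 = 1.05 L/s.
New flow: 37 L/min ÷ 60 = 0.6167 L/s.
PIP = Vt/C + R·V̇ + PEEP (constant-flow equation of motion).
Only the resistive term changes: ΔPIP = R × ΔV̇ = 10.0 × (0.6167 − 1.05) = 10.0 × -0.4333 = -4.333 cmH2O.
Original PIP = 540/50.9 + 10.0×1.05 + 7 = 28.109 cmH2O; new PIP = 28.109 + (-4.333) = 23.776 cmH2O.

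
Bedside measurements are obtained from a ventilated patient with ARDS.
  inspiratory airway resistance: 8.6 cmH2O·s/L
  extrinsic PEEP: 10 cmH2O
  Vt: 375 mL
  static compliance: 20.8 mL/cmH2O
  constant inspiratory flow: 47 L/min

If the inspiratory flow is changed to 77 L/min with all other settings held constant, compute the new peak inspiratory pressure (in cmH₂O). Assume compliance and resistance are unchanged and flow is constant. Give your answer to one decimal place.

Flow: 47 L/min ÷ 60 = 0.7833 L/s.
New flow: 77 L/min ÷ 60 = 1.2833 L/s.
PIP = Vt/C + R·V̇ + PEEP (constant-flow equation of motion).
Only the resistive term changes: ΔPIP = R × ΔV̇ = 8.6 × (1.2833 − 0.7833) = 8.6 × 0.5 = 4.3 cmH2O.
Original PIP = 375/20.8 + 8.6×0.7833 + 10 = 34.765 cmH2O; new PIP = 34.765 + (4.3) = 39.065 cmH2O.

39.1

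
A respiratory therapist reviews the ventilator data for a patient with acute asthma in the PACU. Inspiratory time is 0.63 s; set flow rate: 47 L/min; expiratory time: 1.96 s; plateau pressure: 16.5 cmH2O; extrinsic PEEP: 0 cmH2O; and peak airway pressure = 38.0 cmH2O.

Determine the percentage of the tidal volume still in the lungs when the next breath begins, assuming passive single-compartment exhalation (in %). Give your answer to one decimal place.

Flow: 47 L/min ÷ 60 = 0.7833 L/s.
Vt = flow × Ti = 0.7833 L/s × 0.63 s × 1000 mL/L = 493.48 mL.
R = (PIP − Pplat)/V̇ = (38.0 − 16.5) / 0.7833 = 21.5/0.7833 = 27.448 cmH2O·s/L.
C = Vt/(Pplat − PEEP) = 493.48 / (16.5 − 0) = 493.48/16.5 = 29.908 mL/cmH2O.
τ = R × C = 27.448 × 0.02991 L/cmH2O = 0.821 s.
Fraction remaining at end-expiration = e^(−Te/τ) = e^(−1.96/0.821) = 0.09187 → 9.187%.

9.2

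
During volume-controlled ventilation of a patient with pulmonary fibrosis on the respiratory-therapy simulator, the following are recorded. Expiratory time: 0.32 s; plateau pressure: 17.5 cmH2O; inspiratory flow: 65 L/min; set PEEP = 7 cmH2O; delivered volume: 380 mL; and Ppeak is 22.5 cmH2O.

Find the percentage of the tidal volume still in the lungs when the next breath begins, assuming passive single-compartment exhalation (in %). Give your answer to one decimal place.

14.7

Flow: 65 L/min ÷ 60 = 1.0833 L/s.
R = (PIP − Pplat)/V̇ = (22.5 − 17.5) / 1.0833 = 5.0/1.0833 = 4.616 cmH2O·s/L.
C = Vt/(Pplat − PEEP) = 380.0 / (17.5 − 7) = 380.0/10.5 = 36.19 mL/cmH2O.
τ = R × C = 4.616 × 0.03619 L/cmH2O = 0.1671 s.
Fraction remaining at end-expiration = e^(−Te/τ) = e^(−0.32/0.1671) = 0.1473 → 14.73%.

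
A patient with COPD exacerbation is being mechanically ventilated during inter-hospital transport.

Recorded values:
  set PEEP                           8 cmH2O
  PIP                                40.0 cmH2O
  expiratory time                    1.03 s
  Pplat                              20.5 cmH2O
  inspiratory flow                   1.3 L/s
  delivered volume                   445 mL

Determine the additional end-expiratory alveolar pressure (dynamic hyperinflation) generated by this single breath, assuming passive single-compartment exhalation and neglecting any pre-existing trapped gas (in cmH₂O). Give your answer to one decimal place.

1.8

R = (PIP − Pplat)/V̇ = (40.0 − 20.5) / 1.3 = 19.5/1.3 = 15.0 cmH2O·s/L.
C = Vt/(Pplat − PEEP) = 445.0 / (20.5 − 8) = 445.0/12.5 = 35.6 mL/cmH2O.
τ = R × C = 15.0 × 0.0356 L/cmH2O = 0.534 s.
Fraction remaining = e^(−Te/τ) = e^(−1.03/0.534) = 0.1453; trapped volume = 445.0 × 0.1453 = 64.659 mL.
Additional alveolar pressure from trapping ≈ V_trapped / C = 64.659 / 35.6 = 1.816 cmH2O.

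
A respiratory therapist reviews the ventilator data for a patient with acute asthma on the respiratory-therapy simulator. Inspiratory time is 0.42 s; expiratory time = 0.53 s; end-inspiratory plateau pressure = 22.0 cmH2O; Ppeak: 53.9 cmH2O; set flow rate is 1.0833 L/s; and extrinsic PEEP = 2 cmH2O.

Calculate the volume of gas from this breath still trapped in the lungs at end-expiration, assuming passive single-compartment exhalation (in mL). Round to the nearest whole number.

206

Vt = flow × Ti = 1.0833 L/s × 0.42 s × 1000 mL/L = 454.99 mL.
R = (PIP − Pplat)/V̇ = (53.9 − 22.0) / 1.0833 = 31.9/1.0833 = 29.447 cmH2O·s/L.
C = Vt/(Pplat − PEEP) = 454.99 / (22.0 − 2) = 454.99/20.0 = 22.75 mL/cmH2O.
τ = R × C = 29.447 × 0.02275 L/cmH2O = 0.6699 s.
Fraction remaining = e^(−Te/τ) = e^(−0.53/0.6699) = 0.4533.
Trapped volume = 454.99 × 0.4533 = 206.25 mL.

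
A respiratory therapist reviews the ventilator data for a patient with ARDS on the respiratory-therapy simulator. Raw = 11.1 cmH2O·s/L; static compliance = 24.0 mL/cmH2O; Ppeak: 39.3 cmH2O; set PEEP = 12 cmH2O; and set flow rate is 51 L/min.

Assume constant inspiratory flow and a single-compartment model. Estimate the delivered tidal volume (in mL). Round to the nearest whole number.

429

Flow: 51 L/min ÷ 60 = 0.85 L/s.
Equation of motion (constant flow): PIP = Vt/C + R·V̇ + PEEP.
Vt/C = PIP − R·V̇ − PEEP = 39.3 − 9.435 − 12 = 17.865 cmH2O.
Vt = C × 17.865 = 24.0 × 17.865 = 428.76 mL.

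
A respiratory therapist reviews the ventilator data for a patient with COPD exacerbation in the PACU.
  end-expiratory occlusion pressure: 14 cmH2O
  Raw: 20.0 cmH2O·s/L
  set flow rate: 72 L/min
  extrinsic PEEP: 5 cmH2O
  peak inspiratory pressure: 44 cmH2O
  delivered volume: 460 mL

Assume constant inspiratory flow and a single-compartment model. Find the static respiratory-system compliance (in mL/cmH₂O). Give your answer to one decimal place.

76.7

Flow: 72 L/min ÷ 60 = 1.2 L/s.
Total PEEP = 14 cmH2O (set 5 + intrinsic 9); this is the baseline alveolar pressure.
Equation of motion (constant flow): PIP = Vt/C + R·V̇ + PEEP.
Vt/C = PIP − R·V̇ − PEEP = 44 − 20.0×1.2 − 14 = 44 − 24.0 − 14 = 6.0 cmH2O.
C = Vt / 6.0 = 460 / 6.0 = 76.667 mL/cmH2O.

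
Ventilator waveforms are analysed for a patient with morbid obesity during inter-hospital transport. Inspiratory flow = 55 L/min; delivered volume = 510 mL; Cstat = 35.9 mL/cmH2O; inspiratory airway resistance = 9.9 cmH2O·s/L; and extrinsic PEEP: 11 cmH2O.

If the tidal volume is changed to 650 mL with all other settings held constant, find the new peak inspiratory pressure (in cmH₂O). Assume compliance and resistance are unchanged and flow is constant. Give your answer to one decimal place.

Flow: 55 L/min ÷ 60 = 0.9167 L/s.
PIP = Vt/C + R·V̇ + PEEP (constant-flow equation of motion).
Only the elastic term changes: ΔPIP = ΔVt / C = (650 − 510) / 35.9 = 3.9 cmH2O.
Original PIP = 510/35.9 + 9.9×0.9167 + 11 = 34.281 cmH2O; new PIP = 34.281 + (3.9) = 38.181 cmH2O.

38.2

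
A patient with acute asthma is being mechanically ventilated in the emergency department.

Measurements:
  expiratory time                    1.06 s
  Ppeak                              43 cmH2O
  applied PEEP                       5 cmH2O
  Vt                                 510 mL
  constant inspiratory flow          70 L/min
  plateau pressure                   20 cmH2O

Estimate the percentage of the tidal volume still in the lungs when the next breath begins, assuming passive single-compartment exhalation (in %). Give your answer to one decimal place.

Flow: 70 L/min ÷ 60 = 1.1667 L/s.
R = (PIP − Pplat)/V̇ = (43 − 20) / 1.1667 = 23.0/1.1667 = 19.714 cmH2O·s/L.
C = Vt/(Pplat − PEEP) = 510.0 / (20 − 5) = 510.0/15.0 = 34.0 mL/cmH2O.
τ = R × C = 19.714 × 0.034 L/cmH2O = 0.6703 s.
Fraction remaining at end-expiration = e^(−Te/τ) = e^(−1.06/0.6703) = 0.2057 → 20.57%.

20.6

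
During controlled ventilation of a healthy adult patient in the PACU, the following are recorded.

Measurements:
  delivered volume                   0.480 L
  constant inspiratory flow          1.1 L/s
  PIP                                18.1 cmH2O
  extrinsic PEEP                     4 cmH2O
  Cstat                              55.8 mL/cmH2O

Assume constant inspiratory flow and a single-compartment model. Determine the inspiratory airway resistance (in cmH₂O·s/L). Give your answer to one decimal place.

Equation of motion (constant flow): PIP = Vt/C + R·V̇ + PEEP.
R·V̇ = PIP − Vt/C − PEEP = 18.1 − 480/55.8 − 4 = 18.1 − 8.602 − 4 = 5.498 cmH2O.
R = 5.498 / 1.1 = 4.998 cmH2O·s/L.

5.0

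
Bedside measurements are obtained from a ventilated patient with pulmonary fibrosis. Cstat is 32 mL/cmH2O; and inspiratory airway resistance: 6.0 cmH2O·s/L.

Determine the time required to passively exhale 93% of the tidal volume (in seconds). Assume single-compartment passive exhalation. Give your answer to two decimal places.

0.51

τ = R × C = 6.0 × 32 mL/cmH2O = 6.0 × 0.032 L/cmH2O = 0.192 s.
Exhaled fraction f = 1 − e^(−t/τ) → t = −τ·ln(1 − f) = −0.192·ln(0.07) = 0.5106 s.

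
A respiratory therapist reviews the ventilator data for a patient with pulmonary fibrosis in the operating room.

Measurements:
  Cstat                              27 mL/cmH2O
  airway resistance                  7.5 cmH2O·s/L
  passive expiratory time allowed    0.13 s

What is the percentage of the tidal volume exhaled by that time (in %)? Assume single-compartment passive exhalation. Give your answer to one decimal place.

τ = R × C = 7.5 × 27 mL/cmH2O = 7.5 × 0.027 L/cmH2O = 0.2025 s.
Passive exhalation: V(t)/V₀ = e^(−t/τ) = e^(−0.13/0.2025) = 0.5263.
Fraction exhaled = 1 − 0.5263 = 0.4737 → 47.37%.

47.4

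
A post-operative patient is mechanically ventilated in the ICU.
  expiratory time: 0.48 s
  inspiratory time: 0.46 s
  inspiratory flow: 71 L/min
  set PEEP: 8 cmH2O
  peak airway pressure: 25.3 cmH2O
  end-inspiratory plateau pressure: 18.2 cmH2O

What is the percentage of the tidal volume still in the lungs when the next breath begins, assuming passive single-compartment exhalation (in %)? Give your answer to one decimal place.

Flow: 71 L/min ÷ 60 = 1.1833 L/s.
Vt = flow × Ti = 1.1833 L/s × 0.46 s × 1000 mL/L = 544.32 mL.
R = (PIP − Pplat)/V̇ = (25.3 − 18.2) / 1.1833 = 7.1/1.1833 = 6.0 cmH2O·s/L.
C = Vt/(Pplat − PEEP) = 544.32 / (18.2 − 8) = 544.32/10.2 = 53.365 mL/cmH2O.
τ = R × C = 6.0 × 0.05337 L/cmH2O = 0.3202 s.
Fraction remaining at end-expiration = e^(−Te/τ) = e^(−0.48/0.3202) = 0.2233 → 22.33%.

22.3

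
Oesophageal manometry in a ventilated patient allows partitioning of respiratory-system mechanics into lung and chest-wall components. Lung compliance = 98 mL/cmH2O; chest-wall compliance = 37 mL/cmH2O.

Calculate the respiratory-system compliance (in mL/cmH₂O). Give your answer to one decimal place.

Lung and chest wall are elastances in series: 1/Crs = 1/CL + 1/Ccw.
1/Crs = 1/98 + 1/37 = 0.03723.
Crs = 26.86 mL/cmH2O.

26.9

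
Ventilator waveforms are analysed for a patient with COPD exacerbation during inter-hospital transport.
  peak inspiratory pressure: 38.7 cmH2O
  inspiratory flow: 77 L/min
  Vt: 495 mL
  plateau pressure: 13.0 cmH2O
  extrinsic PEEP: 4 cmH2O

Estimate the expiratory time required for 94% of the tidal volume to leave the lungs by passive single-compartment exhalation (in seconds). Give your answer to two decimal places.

3.10

Flow: 77 L/min ÷ 60 = 1.2833 L/s.
R = (PIP − Pplat)/V̇ = (38.7 − 13.0) / 1.2833 = 25.7/1.2833 = 20.026 cmH2O·s/L.
C = Vt/(Pplat − PEEP) = 495.0 / (13.0 − 4) = 495.0/9.0 = 55.0 mL/cmH2O.
τ = R × C = 20.026 × 0.055 L/cmH2O = 1.101 s.
t = −τ·ln(1 − 0.94) = −1.101·ln(0.06) = 3.098 s.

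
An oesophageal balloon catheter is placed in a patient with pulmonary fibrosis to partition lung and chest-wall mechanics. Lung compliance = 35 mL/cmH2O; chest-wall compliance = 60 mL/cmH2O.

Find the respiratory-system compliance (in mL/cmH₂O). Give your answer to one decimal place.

Lung and chest wall are elastances in series: 1/Crs = 1/CL + 1/Ccw.
1/Crs = 1/35 + 1/60 = 0.04524.
Crs = 22.104 mL/cmH2O.

22.1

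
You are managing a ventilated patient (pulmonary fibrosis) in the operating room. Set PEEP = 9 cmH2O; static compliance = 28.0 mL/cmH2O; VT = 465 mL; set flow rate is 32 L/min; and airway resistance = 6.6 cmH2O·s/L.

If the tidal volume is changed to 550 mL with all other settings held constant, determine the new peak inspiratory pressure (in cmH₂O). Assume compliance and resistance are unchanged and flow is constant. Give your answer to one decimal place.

32.2

Flow: 32 L/min ÷ 60 = 0.5333 L/s.
PIP = Vt/C + R·V̇ + PEEP (constant-flow equation of motion).
Only the elastic term changes: ΔPIP = ΔVt / C = (550 − 465) / 28.0 = 3.036 cmH2O.
Original PIP = 465/28.0 + 6.6×0.5333 + 9 = 29.127 cmH2O; new PIP = 29.127 + (3.036) = 32.163 cmH2O.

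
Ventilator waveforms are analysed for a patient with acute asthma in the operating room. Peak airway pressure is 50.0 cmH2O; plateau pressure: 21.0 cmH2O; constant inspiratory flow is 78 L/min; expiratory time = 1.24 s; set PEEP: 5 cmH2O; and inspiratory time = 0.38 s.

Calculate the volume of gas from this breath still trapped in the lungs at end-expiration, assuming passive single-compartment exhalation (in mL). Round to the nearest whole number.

Flow: 78 L/min ÷ 60 = 1.3 L/s.
Vt = flow × Ti = 1.3 L/s × 0.38 s × 1000 mL/L = 494.0 mL.
R = (PIP − Pplat)/V̇ = (50.0 − 21.0) / 1.3 = 29.0/1.3 = 22.308 cmH2O·s/L.
C = Vt/(Pplat − PEEP) = 494.0 / (21.0 − 5) = 494.0/16.0 = 30.875 mL/cmH2O.
τ = R × C = 22.308 × 0.03088 L/cmH2O = 0.6889 s.
Fraction remaining = e^(−Te/τ) = e^(−1.24/0.6889) = 0.1653.
Trapped volume = 494.0 × 0.1653 = 81.658 mL.

82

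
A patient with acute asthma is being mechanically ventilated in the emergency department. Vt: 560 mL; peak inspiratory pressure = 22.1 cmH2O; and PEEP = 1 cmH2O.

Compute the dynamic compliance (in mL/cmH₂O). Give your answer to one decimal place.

Dynamic compliance = Vt / (PIP − PEEP) = 560 / (22.1 − 1) = 560 / 21.1 = 26.54 mL/cmH2O.

26.5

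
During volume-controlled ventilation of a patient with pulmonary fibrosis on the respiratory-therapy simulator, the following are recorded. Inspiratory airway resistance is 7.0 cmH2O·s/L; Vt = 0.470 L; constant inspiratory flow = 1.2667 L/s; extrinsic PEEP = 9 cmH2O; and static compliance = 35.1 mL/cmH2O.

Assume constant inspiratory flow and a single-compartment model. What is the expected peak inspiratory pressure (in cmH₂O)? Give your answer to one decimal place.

Equation of motion (constant flow): PIP = Vt/C + R·V̇ + PEEP.
PIP = 470/35.1 + 7.0×1.2667 + 9 = 13.39 + 8.867 + 9 = 31.257 cmH2O.

31.3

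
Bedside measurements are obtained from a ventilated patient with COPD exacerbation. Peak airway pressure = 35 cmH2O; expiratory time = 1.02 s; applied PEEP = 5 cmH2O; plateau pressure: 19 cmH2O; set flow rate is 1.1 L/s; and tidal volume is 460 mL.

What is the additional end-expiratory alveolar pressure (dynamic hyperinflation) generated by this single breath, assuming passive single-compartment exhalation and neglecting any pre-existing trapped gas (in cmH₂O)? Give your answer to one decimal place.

R = (PIP − Pplat)/V̇ = (35 − 19) / 1.1 = 16.0/1.1 = 14.545 cmH2O·s/L.
C = Vt/(Pplat − PEEP) = 460.0 / (19 − 5) = 460.0/14.0 = 32.857 mL/cmH2O.
τ = R × C = 14.545 × 0.03286 L/cmH2O = 0.4779 s.
Fraction remaining = e^(−Te/τ) = e^(−1.02/0.4779) = 0.1183; trapped volume = 460.0 × 0.1183 = 54.418 mL.
Additional alveolar pressure from trapping ≈ V_trapped / C = 54.418 / 32.857 = 1.656 cmH2O.

1.7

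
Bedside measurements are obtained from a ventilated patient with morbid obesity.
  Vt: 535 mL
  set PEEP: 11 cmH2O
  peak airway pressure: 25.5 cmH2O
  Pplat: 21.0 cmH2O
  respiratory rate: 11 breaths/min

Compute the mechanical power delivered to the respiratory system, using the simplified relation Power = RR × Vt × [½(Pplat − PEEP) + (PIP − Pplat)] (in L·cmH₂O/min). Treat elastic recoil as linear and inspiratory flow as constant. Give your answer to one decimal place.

55.9

Per-breath work = Vt × [½(Pplat−PEEP) + (PIP−Pplat)] = 0.535 × [0.5×10.0 + 4.5] = 0.535 × 9.5 = 5.083 L·cmH2O.
Power = 11 × 5.083 = 55.913 L·cmH2O/min.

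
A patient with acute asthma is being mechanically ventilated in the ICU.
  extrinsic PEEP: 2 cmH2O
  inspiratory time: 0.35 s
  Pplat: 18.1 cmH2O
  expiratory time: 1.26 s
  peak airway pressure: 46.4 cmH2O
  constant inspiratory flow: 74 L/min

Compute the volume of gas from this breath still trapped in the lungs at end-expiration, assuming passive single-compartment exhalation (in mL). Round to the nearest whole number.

Flow: 74 L/min ÷ 60 = 1.2333 L/s.
Vt = flow × Ti = 1.2333 L/s × 0.35 s × 1000 mL/L = 431.66 mL.
R = (PIP − Pplat)/V̇ = (46.4 − 18.1) / 1.2333 = 28.3/1.2333 = 22.947 cmH2O·s/L.
C = Vt/(Pplat − PEEP) = 431.66 / (18.1 − 2) = 431.66/16.1 = 26.811 mL/cmH2O.
τ = R × C = 22.947 × 0.02681 L/cmH2O = 0.6152 s.
Fraction remaining = e^(−Te/τ) = e^(−1.26/0.6152) = 0.129.
Trapped volume = 431.66 × 0.129 = 55.684 mL.

56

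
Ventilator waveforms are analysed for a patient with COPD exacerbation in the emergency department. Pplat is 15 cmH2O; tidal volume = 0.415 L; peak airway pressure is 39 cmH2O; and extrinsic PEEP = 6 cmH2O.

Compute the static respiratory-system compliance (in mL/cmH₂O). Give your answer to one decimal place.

Cstat = Vt / (Pplat − PEEP) = 415 / (15 − 6) = 415 / 9.0 = 46.111 mL/cmH2O.

46.1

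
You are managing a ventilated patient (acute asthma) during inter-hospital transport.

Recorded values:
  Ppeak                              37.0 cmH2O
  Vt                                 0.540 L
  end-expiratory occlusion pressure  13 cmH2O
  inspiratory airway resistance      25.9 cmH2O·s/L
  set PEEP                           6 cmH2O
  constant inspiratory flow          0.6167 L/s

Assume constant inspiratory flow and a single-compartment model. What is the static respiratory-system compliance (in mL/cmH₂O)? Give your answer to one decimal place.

Total PEEP = 13 cmH2O (set 6 + intrinsic 7); this is the baseline alveolar pressure.
Equation of motion (constant flow): PIP = Vt/C + R·V̇ + PEEP.
Vt/C = PIP − R·V̇ − PEEP = 37.0 − 25.9×0.6167 − 13 = 37.0 − 15.973 − 13 = 8.027 cmH2O.
C = Vt / 8.027 = 540 / 8.027 = 67.273 mL/cmH2O.

67.3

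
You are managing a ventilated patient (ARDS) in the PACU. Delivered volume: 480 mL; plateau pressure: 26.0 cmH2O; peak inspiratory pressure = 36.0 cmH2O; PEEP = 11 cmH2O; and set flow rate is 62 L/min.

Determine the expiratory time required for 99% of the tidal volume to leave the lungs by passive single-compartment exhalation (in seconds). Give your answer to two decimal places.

1.43

Flow: 62 L/min ÷ 60 = 1.0333 L/s.
R = (PIP − Pplat)/V̇ = (36.0 − 26.0) / 1.0333 = 10.0/1.0333 = 9.678 cmH2O·s/L.
C = Vt/(Pplat − PEEP) = 480.0 / (26.0 − 11) = 480.0/15.0 = 32.0 mL/cmH2O.
τ = R × C = 9.678 × 0.032 L/cmH2O = 0.3097 s.
t = −τ·ln(1 − 0.99) = −0.3097·ln(0.01) = 1.426 s.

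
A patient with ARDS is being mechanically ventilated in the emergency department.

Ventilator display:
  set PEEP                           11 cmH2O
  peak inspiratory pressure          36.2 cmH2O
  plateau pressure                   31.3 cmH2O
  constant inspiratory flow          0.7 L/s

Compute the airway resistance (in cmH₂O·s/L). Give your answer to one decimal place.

Raw = (PIP − Pplat) / flow = (36.2 − 31.3) / 0.7 = 4.9 / 0.7 = 7.0 cmH2O·s/L.

7.0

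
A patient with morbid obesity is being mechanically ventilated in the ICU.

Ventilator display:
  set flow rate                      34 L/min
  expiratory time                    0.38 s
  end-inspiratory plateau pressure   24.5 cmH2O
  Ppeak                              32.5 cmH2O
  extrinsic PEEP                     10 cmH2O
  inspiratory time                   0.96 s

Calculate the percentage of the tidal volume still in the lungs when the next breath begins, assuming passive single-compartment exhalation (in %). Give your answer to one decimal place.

48.8

Flow: 34 L/min ÷ 60 = 0.5667 L/s.
Vt = flow × Ti = 0.5667 L/s × 0.96 s × 1000 mL/L = 544.03 mL.
R = (PIP − Pplat)/V̇ = (32.5 − 24.5) / 0.5667 = 8.0/0.5667 = 14.117 cmH2O·s/L.
C = Vt/(Pplat − PEEP) = 544.03 / (24.5 − 10) = 544.03/14.5 = 37.519 mL/cmH2O.
τ = R × C = 14.117 × 0.03752 L/cmH2O = 0.5297 s.
Fraction remaining at end-expiration = e^(−Te/τ) = e^(−0.38/0.5297) = 0.488 → 48.8%.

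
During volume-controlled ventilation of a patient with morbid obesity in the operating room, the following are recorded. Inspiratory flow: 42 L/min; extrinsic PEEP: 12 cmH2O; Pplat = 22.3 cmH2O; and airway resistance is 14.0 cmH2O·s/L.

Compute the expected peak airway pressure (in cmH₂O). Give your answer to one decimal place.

32.1

Flow: 42 L/min ÷ 60 = 0.7 L/s.
PIP = Pplat + Raw × flow = 22.3 + 14.0 × 0.7 = 22.3 + 9.8 = 32.1 cmH2O.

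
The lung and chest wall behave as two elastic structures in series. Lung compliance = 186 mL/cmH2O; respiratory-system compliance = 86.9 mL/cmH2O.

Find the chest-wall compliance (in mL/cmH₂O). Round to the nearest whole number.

163

1/Ccw = 1/Crs − 1/CL.
1/Ccw = 1/86.9 − 1/186 = 0.006131.
Ccw = 163.11 mL/cmH2O.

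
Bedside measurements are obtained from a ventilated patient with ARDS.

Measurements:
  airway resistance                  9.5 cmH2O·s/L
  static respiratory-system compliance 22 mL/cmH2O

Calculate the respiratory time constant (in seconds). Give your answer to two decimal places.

0.21

τ = R × C = 9.5 × 22 mL/cmH2O = 9.5 × 0.022 L/cmH2O = 0.209 s.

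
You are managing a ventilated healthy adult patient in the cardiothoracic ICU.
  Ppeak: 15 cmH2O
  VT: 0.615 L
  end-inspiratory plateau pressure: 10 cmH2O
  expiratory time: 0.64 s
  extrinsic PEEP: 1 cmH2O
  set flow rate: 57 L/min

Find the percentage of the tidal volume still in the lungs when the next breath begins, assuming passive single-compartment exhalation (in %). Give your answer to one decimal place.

Flow: 57 L/min ÷ 60 = 0.95 L/s.
R = (PIP − Pplat)/V̇ = (15 − 10) / 0.95 = 5.0/0.95 = 5.263 cmH2O·s/L.
C = Vt/(Pplat − PEEP) = 615.0 / (10 − 1) = 615.0/9.0 = 68.333 mL/cmH2O.
τ = R × C = 5.263 × 0.06833 L/cmH2O = 0.3596 s.
Fraction remaining at end-expiration = e^(−Te/τ) = e^(−0.64/0.3596) = 0.1687 → 16.87%.

16.9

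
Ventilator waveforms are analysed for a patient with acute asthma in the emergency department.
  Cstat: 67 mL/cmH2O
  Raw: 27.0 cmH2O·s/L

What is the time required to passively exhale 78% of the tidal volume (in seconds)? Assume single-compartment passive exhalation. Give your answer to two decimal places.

2.74

τ = R × C = 27.0 × 67 mL/cmH2O = 27.0 × 0.067 L/cmH2O = 1.809 s.
Exhaled fraction f = 1 − e^(−t/τ) → t = −τ·ln(1 − f) = −1.809·ln(0.22) = 2.739 s.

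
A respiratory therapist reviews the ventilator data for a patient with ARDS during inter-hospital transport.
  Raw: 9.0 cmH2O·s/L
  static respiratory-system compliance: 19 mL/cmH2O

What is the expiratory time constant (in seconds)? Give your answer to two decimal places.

τ = R × C = 9.0 × 19 mL/cmH2O = 9.0 × 0.019 L/cmH2O = 0.171 s.

0.17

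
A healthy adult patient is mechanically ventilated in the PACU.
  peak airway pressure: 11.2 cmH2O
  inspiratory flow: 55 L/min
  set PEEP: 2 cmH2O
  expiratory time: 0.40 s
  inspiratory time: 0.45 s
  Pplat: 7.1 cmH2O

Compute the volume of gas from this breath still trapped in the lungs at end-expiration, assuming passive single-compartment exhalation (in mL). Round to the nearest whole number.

137

Flow: 55 L/min ÷ 60 = 0.9167 L/s.
Vt = flow × Ti = 0.9167 L/s × 0.45 s × 1000 mL/L = 412.52 mL.
R = (PIP − Pplat)/V̇ = (11.2 − 7.1) / 0.9167 = 4.1/0.9167 = 4.473 cmH2O·s/L.
C = Vt/(Pplat − PEEP) = 412.52 / (7.1 − 2) = 412.52/5.1 = 80.886 mL/cmH2O.
τ = R × C = 4.473 × 0.08089 L/cmH2O = 0.3618 s.
Fraction remaining = e^(−Te/τ) = e^(−0.40/0.3618) = 0.331.
Trapped volume = 412.52 × 0.331 = 136.54 mL.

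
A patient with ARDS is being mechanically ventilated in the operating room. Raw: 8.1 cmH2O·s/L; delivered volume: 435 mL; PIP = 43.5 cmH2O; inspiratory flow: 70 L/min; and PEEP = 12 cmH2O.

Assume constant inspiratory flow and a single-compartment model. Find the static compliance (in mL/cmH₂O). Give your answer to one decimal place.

19.7

Flow: 70 L/min ÷ 60 = 1.1667 L/s.
Equation of motion (constant flow): PIP = Vt/C + R·V̇ + PEEP.
Vt/C = PIP − R·V̇ − PEEP = 43.5 − 8.1×1.1667 − 12 = 43.5 − 9.45 − 12 = 22.05 cmH2O.
C = Vt / 22.05 = 435 / 22.05 = 19.728 mL/cmH2O.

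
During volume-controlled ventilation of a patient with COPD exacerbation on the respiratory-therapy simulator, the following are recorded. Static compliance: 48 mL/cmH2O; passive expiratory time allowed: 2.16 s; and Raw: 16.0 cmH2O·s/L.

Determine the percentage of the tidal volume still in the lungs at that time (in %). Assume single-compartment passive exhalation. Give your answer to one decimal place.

6.0

τ = R × C = 16.0 × 48 mL/cmH2O = 16.0 × 0.048 L/cmH2O = 0.768 s.
Passive exhalation: V(t)/V₀ = e^(−t/τ) = e^(−2.16/0.768) = 0.06005.
Fraction remaining = 0.06005 → 6.005%.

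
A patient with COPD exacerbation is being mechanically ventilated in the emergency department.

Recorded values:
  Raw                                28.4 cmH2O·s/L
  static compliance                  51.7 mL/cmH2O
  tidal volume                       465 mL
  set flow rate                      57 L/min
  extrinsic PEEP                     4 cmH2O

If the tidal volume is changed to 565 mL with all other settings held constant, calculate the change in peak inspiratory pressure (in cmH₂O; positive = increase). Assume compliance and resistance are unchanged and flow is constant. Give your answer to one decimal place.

PIP = Vt/C + R·V̇ + PEEP (constant-flow equation of motion).
Only the elastic term changes: ΔPIP = ΔVt / C = (565 − 465) / 51.7 = 1.934 cmH2O.

1.9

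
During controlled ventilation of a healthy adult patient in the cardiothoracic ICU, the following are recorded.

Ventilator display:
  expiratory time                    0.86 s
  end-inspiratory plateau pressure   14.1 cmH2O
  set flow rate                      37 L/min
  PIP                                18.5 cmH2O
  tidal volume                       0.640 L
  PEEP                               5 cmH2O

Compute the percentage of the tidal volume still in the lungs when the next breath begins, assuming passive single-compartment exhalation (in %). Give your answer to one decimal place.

18.0

Flow: 37 L/min ÷ 60 = 0.6167 L/s.
R = (PIP − Pplat)/V̇ = (18.5 − 14.1) / 0.6167 = 4.4/0.6167 = 7.135 cmH2O·s/L.
C = Vt/(Pplat − PEEP) = 640.0 / (14.1 − 5) = 640.0/9.1 = 70.33 mL/cmH2O.
τ = R × C = 7.135 × 0.07033 L/cmH2O = 0.5018 s.
Fraction remaining at end-expiration = e^(−Te/τ) = e^(−0.86/0.5018) = 0.1802 → 18.02%.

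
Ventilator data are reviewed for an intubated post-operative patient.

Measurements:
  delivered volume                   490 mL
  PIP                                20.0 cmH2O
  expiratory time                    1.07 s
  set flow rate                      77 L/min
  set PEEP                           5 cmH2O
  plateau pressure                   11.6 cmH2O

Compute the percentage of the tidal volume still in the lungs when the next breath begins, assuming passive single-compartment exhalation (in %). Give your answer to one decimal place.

11.1

Flow: 77 L/min ÷ 60 = 1.2833 L/s.
R = (PIP − Pplat)/V̇ = (20.0 − 11.6) / 1.2833 = 8.4/1.2833 = 6.546 cmH2O·s/L.
C = Vt/(Pplat − PEEP) = 490.0 / (11.6 − 5) = 490.0/6.6 = 74.242 mL/cmH2O.
τ = R × C = 6.546 × 0.07424 L/cmH2O = 0.486 s.
Fraction remaining at end-expiration = e^(−Te/τ) = e^(−1.07/0.486) = 0.1106 → 11.06%.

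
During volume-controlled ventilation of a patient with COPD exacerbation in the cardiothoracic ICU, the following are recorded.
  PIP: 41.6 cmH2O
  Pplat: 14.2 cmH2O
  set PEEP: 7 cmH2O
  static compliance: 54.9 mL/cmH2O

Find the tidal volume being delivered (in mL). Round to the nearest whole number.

Vt = Cstat × (Pplat − PEEP) = 54.9 × (14.2 − 7) = 54.9 × 7.2 = 395.28 mL.

395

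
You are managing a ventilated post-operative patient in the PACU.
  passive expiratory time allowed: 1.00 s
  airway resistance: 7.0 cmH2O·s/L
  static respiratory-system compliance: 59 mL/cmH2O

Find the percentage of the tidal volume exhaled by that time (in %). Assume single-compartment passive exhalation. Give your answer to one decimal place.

τ = R × C = 7.0 × 59 mL/cmH2O = 7.0 × 0.059 L/cmH2O = 0.413 s.
Passive exhalation: V(t)/V₀ = e^(−t/τ) = e^(−1.00/0.413) = 0.08881.
Fraction exhaled = 1 − 0.08881 = 0.9112 → 91.12%.

91.1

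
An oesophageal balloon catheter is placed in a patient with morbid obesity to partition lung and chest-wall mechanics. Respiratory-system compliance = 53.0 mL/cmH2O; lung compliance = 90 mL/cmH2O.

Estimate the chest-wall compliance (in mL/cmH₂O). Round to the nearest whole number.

129

1/Ccw = 1/Crs − 1/CL.
1/Ccw = 1/53.0 − 1/90 = 0.007757.
Ccw = 128.92 mL/cmH2O.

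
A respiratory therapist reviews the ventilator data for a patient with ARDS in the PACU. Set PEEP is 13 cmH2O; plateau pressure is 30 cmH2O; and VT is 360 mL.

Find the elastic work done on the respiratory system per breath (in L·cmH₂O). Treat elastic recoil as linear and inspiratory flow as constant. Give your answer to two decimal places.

3.06

Elastic work ≈ ½ × (Pplat − PEEP) × Vt = 0.5 × (30 − 13) × 0.360 L = 0.5 × 17.0 × 0.360 = 3.06 L·cmH2O.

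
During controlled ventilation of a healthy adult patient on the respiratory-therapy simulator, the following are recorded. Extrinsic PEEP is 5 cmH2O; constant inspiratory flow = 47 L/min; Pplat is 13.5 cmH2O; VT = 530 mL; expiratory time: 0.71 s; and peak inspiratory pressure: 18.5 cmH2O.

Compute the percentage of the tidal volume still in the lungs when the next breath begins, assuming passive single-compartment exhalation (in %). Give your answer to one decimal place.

Flow: 47 L/min ÷ 60 = 0.7833 L/s.
R = (PIP − Pplat)/V̇ = (18.5 − 13.5) / 0.7833 = 5.0/0.7833 = 6.383 cmH2O·s/L.
C = Vt/(Pplat − PEEP) = 530.0 / (13.5 − 5) = 530.0/8.5 = 62.353 mL/cmH2O.
τ = R × C = 6.383 × 0.06235 L/cmH2O = 0.398 s.
Fraction remaining at end-expiration = e^(−Te/τ) = e^(−0.71/0.398) = 0.168 → 16.8%.

16.8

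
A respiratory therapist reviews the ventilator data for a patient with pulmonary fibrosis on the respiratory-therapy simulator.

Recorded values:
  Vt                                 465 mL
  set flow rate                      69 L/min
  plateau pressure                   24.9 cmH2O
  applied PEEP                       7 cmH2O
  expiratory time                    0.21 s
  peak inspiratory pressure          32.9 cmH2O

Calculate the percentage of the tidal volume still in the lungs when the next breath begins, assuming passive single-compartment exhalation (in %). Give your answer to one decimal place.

Flow: 69 L/min ÷ 60 = 1.15 L/s.
R = (PIP − Pplat)/V̇ = (32.9 − 24.9) / 1.15 = 8.0/1.15 = 6.957 cmH2O·s/L.
C = Vt/(Pplat − PEEP) = 465.0 / (24.9 − 7) = 465.0/17.9 = 25.978 mL/cmH2O.
τ = R × C = 6.957 × 0.02598 L/cmH2O = 0.1807 s.
Fraction remaining at end-expiration = e^(−Te/τ) = e^(−0.21/0.1807) = 0.3128 → 31.28%.

31.3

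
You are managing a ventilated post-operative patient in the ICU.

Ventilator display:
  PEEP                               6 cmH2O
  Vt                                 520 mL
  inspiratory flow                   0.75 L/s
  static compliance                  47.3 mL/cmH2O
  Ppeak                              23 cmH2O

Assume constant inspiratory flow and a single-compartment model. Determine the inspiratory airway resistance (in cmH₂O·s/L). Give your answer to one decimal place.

Equation of motion (constant flow): PIP = Vt/C + R·V̇ + PEEP.
R·V̇ = PIP − Vt/C − PEEP = 23 − 520/47.3 − 6 = 23 − 10.994 − 6 = 6.006 cmH2O.
R = 6.006 / 0.75 = 8.008 cmH2O·s/L.

8.0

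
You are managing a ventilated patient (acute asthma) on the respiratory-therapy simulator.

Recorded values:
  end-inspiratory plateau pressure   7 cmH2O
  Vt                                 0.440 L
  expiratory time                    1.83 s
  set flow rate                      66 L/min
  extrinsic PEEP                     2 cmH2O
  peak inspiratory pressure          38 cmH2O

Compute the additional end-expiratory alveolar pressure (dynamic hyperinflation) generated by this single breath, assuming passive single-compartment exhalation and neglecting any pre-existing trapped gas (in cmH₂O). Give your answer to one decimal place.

2.4

Flow: 66 L/min ÷ 60 = 1.1 L/s.
R = (PIP − Pplat)/V̇ = (38 − 7) / 1.1 = 31.0/1.1 = 28.182 cmH2O·s/L.
C = Vt/(Pplat − PEEP) = 440.0 / (7 − 2) = 440.0/5.0 = 88.0 mL/cmH2O.
τ = R × C = 28.182 × 0.088 L/cmH2O = 2.48 s.
Fraction remaining = e^(−Te/τ) = e^(−1.83/2.48) = 0.4781; trapped volume = 440.0 × 0.4781 = 210.36 mL.
Additional alveolar pressure from trapping ≈ V_trapped / C = 210.36 / 88.0 = 2.39 cmH2O.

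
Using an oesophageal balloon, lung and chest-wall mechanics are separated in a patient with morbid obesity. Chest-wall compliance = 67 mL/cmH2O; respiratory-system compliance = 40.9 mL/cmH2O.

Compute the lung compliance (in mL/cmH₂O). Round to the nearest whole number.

105

1/CL = 1/Crs − 1/Ccw.
1/CL = 1/40.9 − 1/67 = 0.009525.
CL = 104.99 mL/cmH2O.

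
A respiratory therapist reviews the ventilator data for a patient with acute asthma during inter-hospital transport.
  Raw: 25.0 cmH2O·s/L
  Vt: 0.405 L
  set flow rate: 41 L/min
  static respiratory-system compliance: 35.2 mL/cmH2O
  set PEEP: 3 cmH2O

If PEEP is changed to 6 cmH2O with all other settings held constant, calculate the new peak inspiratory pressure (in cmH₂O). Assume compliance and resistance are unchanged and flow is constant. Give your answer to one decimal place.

Flow: 41 L/min ÷ 60 = 0.6833 L/s.
PIP = Vt/C + R·V̇ + PEEP (constant-flow equation of motion).
Only the baseline term changes: ΔPIP = ΔPEEP = 6 − 3 = 3.0 cmH2O.
Original PIP = 405/35.2 + 25.0×0.6833 + 3 = 31.588 cmH2O; new PIP = 31.588 + (3.0) = 34.588 cmH2O.

34.6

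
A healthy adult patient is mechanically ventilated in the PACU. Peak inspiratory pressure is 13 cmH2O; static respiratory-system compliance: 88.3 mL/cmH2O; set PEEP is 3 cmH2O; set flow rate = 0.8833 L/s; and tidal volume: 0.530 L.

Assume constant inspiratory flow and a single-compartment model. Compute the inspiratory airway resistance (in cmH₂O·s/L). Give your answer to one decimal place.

4.5

Equation of motion (constant flow): PIP = Vt/C + R·V̇ + PEEP.
R·V̇ = PIP − Vt/C − PEEP = 13 − 530/88.3 − 3 = 13 − 6.002 − 3 = 3.998 cmH2O.
R = 3.998 / 0.8833 = 4.526 cmH2O·s/L.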